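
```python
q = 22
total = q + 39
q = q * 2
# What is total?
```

Trace:
`q = 22` → q = 22
`total = q + 39` → total = 61
`q = q * 2` → q = 44
So total = 61

Answer: 61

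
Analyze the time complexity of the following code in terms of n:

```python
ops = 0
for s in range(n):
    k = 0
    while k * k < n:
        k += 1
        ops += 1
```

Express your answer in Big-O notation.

Each loop level contributes: n × √n. Multiplying the contributions gives O(n√n).

Answer: O(n√n)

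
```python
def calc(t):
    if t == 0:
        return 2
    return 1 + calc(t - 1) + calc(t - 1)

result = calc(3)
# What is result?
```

calc(t) = 1 + 2·calc(t-1), calc(0)=2. Closed form: (2+1)·2^3 - 1 = 23.

Answer: 23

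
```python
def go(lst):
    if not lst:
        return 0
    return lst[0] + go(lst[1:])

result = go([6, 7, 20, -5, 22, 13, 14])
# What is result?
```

6 + 7 + 20 + (-5) + 22 + 13 + 14 + 0 = 77

Answer: 77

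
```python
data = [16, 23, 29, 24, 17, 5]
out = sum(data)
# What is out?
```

Trace:
`data = [16, 23, 29, 24, 17, 5]` → data = [16, 23, 29, 24, 17, 5]
`out = sum(data)` → out = 114
So out = 114

Answer: 114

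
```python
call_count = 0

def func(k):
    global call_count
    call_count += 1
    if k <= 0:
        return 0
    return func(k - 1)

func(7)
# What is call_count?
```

Linear recursion stepping by 1: 8 calls from k=7 down to ≤0.

Answer: 8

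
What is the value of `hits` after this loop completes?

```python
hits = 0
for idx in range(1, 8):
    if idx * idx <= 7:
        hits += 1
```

Count numbers where idx² ≤ 7
`hits` takes the values: 0 → 1 → 2

Answer: 2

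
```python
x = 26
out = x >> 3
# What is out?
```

Trace:
`x = 26` → x = 26
`out = x >> 3` → out = 3
So out = 3

Answer: 3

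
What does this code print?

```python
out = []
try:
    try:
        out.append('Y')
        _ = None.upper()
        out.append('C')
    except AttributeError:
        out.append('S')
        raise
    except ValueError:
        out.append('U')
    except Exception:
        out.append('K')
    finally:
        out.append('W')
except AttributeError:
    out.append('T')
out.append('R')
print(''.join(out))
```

Execution trace: 'Y' (inner try body) → 'S' (inner except AttributeError) → 'W' (inner finally) → 'T' (outer except AttributeError) → 'R' (after the try/except). Output: YSWTR

Answer: YSWTR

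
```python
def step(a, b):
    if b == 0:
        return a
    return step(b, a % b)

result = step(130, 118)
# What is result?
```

step(130, 118) -> step(118, 12) -> step(12, 10) -> step(10, 2) -> step(2, 0) -> 2

Answer: 2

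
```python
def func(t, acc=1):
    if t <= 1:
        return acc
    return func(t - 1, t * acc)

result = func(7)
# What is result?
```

Accumulator trace (n, acc): (7, 1) -> (6, 7) -> (5, 42) -> (4, 210) -> (3, 840) -> (2, 2520) -> (1, 5040) -> return 5040

Answer: 5040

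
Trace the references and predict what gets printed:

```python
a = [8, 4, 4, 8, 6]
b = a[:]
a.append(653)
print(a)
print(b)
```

Key concept: slice [:] creates copy.
Step by step:
`a = [8, 4, 4, 8, 6]` → a = [8, 4, 4, 8, 6]
`b = a[:]` → b = [8, 4, 4, 8, 6]
`a.append(653)` → a = [8, 4, 4, 8, 6, 653]
`print(a)` → prints [8, 4, 4, 8, 6, 653]
`print(b)` → prints [8, 4, 4, 8, 6]

Answer:
[8, 4, 4, 8, 6, 653]
[8, 4, 4, 8, 6]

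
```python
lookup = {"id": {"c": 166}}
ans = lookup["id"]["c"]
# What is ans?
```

Trace:
`lookup = {"id": {"c": 166}}` → lookup = {'id': {'c': 166}}
`ans = lookup["id"]["c"]` → ans = 166
So ans = 166

Answer: 166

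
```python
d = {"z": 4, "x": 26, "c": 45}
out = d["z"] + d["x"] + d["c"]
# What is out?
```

Trace:
`d = {"z": 4, "x": 26, "c": 45}` → d = {'z': 4, 'x': 26, 'c': 45}
`out = d["z"] + d["x"] + d["c"]` → out = 75
So out = 75

Answer: 75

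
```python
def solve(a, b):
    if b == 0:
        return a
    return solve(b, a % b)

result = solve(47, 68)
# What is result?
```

solve(47, 68) -> solve(68, 47) -> solve(47, 21) -> solve(21, 5) -> solve(5, 1) -> solve(1, 0) -> 1

Answer: 1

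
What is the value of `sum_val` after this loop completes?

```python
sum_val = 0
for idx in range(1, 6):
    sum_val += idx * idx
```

Sum of squares 1² to 5² = 55
`sum_val` takes the values: 0 → 1 → 5 → 14 → 30 → 55

Answer: 55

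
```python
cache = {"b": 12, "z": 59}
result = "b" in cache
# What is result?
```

Trace:
`cache = {"b": 12, "z": 59}` → cache = {'b': 12, 'z': 59}
`result = "b" in cache` → result = True
So result = True

Answer: True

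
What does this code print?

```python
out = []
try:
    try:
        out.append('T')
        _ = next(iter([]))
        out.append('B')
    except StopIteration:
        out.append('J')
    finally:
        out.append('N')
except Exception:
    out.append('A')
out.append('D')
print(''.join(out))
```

Execution trace: 'T' (inner try body) → 'J' (inner except StopIteration) → 'N' (inner finally) → 'D' (after the try/except). Output: TJND

Answer: TJND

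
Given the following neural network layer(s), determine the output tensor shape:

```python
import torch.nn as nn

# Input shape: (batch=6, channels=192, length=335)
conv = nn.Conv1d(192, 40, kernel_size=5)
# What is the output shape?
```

Input: (6, 192, 335) -> Output: (6, 40, 331)

Answer: (6, 40, 331)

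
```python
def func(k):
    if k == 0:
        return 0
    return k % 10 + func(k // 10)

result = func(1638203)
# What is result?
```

Sum of digits of 1638203: 3 + 0 + 2 + 8 + 3 + 6 + 1 = 23

Answer: 23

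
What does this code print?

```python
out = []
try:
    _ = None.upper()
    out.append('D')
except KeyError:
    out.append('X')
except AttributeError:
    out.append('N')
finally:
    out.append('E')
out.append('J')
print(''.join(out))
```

Execution trace: 'N' (except AttributeError) → 'E' (finally) → 'J' (after the try/except). Output: NEJ

Answer: NEJ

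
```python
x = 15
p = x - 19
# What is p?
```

Trace:
`x = 15` → x = 15
`p = x - 19` → p = -4
So p = -4

Answer: -4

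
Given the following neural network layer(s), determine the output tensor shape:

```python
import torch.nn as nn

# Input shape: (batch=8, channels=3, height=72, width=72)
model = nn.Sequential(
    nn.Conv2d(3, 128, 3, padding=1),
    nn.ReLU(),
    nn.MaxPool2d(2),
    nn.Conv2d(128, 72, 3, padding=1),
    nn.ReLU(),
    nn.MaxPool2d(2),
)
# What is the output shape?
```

Input: (8, 3, 72, 72) -> after first Conv2d: (8, 128, 72, 72) -> after first MaxPool2d: (8, 128, 36, 36) -> after second Conv2d: (8, 72, 36, 36) -> Output: (8, 72, 18, 18)

Answer: (8, 72, 18, 18)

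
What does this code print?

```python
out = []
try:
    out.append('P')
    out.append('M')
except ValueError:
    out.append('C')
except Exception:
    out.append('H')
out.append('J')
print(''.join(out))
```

Execution trace: 'P' (try body) → 'M' (try body, no exception) → 'J' (after the try/except). Output: PMJ

Answer: PMJ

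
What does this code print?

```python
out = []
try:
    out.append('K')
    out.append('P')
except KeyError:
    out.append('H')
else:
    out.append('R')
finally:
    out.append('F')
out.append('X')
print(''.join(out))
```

Execution trace: 'K' (try body) → 'P' (try body, no exception) → 'R' (else) → 'F' (finally) → 'X' (after the try/except). Output: KPRFX

Answer: KPRFX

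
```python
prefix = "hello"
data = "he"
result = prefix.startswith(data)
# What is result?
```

Trace:
`prefix = "hello"` → prefix = 'hello'
`data = "he"` → data = 'he'
`result = prefix.startswith(data)` → result = True
So result = True

Answer: True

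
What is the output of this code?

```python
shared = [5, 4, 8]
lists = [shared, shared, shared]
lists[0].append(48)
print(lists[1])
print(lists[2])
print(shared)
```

Key concept: list of same reference.
Step by step:
`shared = [5, 4, 8]` → shared = [5, 4, 8]
`lists = [shared, shared, shared]` → lists = [[5, 4, 8], [5, 4, 8], [5, 4, 8]]
`lists[0].append(48)` → shared = [5, 4, 8, 48]; lists = [[5, 4, 8, 48], [5, 4, 8, 48], [5, 4, 8, 48]]
`print(lists[1])` → prints [5, 4, 8, 48]
`print(lists[2])` → prints [5, 4, 8, 48]
`print(shared)` → prints [5, 4, 8, 48]

Answer:
[5, 4, 8, 48]
[5, 4, 8, 48]
[5, 4, 8, 48]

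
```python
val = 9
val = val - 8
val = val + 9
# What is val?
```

Trace:
`val = 9` → val = 9
`val = val - 8` → val = 1
`val = val + 9` → val = 10
So val = 10

Answer: 10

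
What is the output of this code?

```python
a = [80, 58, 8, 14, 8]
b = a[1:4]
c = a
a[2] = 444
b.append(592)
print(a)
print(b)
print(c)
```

Key concept: slice vs alias.
Step by step:
`a = [80, 58, 8, 14, 8]` → a = [80, 58, 8, 14, 8]
`b = a[1:4]` → b = [58, 8, 14]
`c = a` → c = [80, 58, 8, 14, 8] (same object as a)
`a[2] = 444` → a = [80, 58, 444, 14, 8] (same object as c); c = [80, 58, 444, 14, 8] (same object as a)
`b.append(592)` → b = [58, 8, 14, 592]
`print(a)` → prints [80, 58, 444, 14, 8]
`print(b)` → prints [58, 8, 14, 592]
`print(c)` → prints [80, 58, 444, 14, 8]

Answer:
[80, 58, 444, 14, 8]
[58, 8, 14, 592]
[80, 58, 444, 14, 8]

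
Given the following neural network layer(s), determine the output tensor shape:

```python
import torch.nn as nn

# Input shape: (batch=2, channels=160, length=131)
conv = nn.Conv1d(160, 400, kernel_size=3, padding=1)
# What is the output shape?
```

Input: (2, 160, 131) -> Output: (2, 400, 131)

Answer: (2, 400, 131)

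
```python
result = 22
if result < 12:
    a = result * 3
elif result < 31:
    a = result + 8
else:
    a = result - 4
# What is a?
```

Trace:
`result = 22` → result = 22
`if result < 12: ...` → result < 12 is False, result < 31 is True → a = 30
So a = 30

Answer: 30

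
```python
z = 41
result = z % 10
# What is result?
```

Trace:
`z = 41` → z = 41
`result = z % 10` → result = 1
So result = 1

Answer: 1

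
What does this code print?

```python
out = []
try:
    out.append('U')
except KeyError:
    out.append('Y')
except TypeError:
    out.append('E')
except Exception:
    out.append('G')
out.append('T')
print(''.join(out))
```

Execution trace: 'U' (try body, no exception) → 'T' (after the try/except). Output: UT

Answer: UT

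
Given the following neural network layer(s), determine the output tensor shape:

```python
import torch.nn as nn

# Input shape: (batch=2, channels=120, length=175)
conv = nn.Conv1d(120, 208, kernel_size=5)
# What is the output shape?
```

Input: (2, 120, 175) -> Output: (2, 208, 171)

Answer: (2, 208, 171)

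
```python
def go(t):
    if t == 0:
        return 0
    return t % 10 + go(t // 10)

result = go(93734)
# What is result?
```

Sum of digits of 93734: 4 + 3 + 7 + 3 + 9 = 26

Answer: 26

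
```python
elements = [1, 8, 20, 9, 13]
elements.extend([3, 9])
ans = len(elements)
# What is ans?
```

Trace:
`elements = [1, 8, 20, 9, 13]` → elements = [1, 8, 20, 9, 13]
`elements.extend([3, 9])` → elements = [1, 8, 20, 9, 13, 3, 9]
`ans = len(elements)` → ans = 7
So ans = 7

Answer: 7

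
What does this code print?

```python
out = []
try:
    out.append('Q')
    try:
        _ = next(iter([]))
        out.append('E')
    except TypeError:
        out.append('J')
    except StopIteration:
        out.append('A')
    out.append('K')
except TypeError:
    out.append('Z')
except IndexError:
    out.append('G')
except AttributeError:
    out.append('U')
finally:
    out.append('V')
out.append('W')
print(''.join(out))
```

Execution trace: 'Q' (try body) → 'A' (inner except StopIteration) → 'K' (try body, no exception) → 'V' (finally) → 'W' (after the try/except). Output: QAKVW

Answer: QAKVW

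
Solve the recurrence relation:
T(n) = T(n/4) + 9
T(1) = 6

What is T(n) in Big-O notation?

Each step divides n by 4 and adds 9. After log_4(n) steps we reach T(1)=6. So T(n) = 9·log_4(n) + 6 = O(log n).

Answer: O(log n)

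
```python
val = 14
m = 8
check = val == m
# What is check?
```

Trace:
`val = 14` → val = 14
`m = 8` → m = 8
`check = val == m` → check = False
So check = False

Answer: False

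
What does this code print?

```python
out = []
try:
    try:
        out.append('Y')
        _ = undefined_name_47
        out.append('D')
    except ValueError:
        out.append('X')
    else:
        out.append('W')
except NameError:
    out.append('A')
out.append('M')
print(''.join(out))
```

Execution trace: 'Y' (try body) → 'A' (outer except NameError) → 'M' (after the try/except). Output: YAM

Answer: YAM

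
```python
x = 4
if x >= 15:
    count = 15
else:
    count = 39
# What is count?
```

Trace:
`x = 4` → x = 4
`if x >= 15: ...` → x >= 15 is False, take else branch → count = 39
So count = 39

Answer: 39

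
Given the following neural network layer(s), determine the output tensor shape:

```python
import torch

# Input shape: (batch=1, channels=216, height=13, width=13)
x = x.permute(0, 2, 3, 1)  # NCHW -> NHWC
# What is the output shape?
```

Input: (1, 216, 13, 13) -> Output: (1, 13, 13, 216)

Answer: (1, 13, 13, 216)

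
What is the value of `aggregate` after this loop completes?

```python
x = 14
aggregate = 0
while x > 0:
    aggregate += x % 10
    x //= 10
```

Sum digits of 14
`aggregate` takes the values: 0 → 4 → 5

Answer: 5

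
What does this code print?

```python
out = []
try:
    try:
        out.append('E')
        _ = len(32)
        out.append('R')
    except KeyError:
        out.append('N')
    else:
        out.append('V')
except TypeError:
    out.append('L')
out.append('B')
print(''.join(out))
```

Execution trace: 'E' (try body) → 'L' (outer except TypeError) → 'B' (after the try/except). Output: ELB

Answer: ELB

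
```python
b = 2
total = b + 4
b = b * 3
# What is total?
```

Trace:
`b = 2` → b = 2
`total = b + 4` → total = 6
`b = b * 3` → b = 6
So total = 6

Answer: 6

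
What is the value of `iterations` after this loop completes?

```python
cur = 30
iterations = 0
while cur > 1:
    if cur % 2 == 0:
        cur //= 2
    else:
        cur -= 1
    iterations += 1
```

Steps to reduce 30 to 1
`iterations` takes the values: 0 → 1 → 2 → 3 → 4 → 5 → 6 → 7

Answer: 7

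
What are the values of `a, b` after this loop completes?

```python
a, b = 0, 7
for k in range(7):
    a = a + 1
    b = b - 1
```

a goes 0→7, b goes 7→0
`a, b` takes the values: (0, 7) → (1, 7) → (1, 6) → (2, 6) → (2, 5) → (3, 5) → (3, 4) → (4, 4) → (4, 3) → (5, 3) → (5, 2) → (6, 2) → (6, 1) → (7, 1) → (7, 0)

Answer: 7, 0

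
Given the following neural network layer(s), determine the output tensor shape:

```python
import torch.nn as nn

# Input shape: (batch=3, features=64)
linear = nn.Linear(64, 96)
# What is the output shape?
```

Input: (3, 64) -> Output: (3, 96)

Answer: (3, 96)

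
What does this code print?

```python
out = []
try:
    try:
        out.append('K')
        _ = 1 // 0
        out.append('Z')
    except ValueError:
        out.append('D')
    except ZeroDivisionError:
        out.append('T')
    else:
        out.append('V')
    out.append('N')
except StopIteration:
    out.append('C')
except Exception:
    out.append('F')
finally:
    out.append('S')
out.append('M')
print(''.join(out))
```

Execution trace: 'K' (inner try body) → 'T' (inner except ZeroDivisionError) → 'N' (try body, no exception) → 'S' (finally) → 'M' (after the try/except). Output: KTNSM

Answer: KTNSM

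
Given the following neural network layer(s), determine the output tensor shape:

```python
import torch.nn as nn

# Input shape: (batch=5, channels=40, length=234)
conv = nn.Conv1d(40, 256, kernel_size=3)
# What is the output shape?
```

Input: (5, 40, 234) -> Output: (5, 256, 232)

Answer: (5, 256, 232)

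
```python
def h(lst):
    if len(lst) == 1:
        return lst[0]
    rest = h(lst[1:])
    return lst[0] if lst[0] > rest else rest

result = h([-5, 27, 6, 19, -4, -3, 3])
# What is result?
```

Recursive max over [-5, 27, 6, 19, -4, -3, 3] = 27

Answer: 27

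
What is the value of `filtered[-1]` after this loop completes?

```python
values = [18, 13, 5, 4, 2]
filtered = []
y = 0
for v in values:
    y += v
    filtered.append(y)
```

Cumulative sum ends at 42
`filtered` takes the values: [] → [18] → [18, 31] → [18, 31, 36] → [18, 31, 36, 40] → [18, 31, 36, 40, 42]
So `filtered[-1]` = 42

Answer: 42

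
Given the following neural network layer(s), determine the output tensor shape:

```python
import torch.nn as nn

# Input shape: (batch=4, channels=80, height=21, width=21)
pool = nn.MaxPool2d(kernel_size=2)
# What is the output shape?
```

Input: (4, 80, 21, 21) -> Output: (4, 80, 10, 10)

Answer: (4, 80, 10, 10)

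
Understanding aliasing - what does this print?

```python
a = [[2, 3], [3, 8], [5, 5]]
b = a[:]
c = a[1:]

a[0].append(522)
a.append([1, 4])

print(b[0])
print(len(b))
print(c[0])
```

Key concept: slice with nested mutation.
Step by step:
`a = [[2, 3], [3, 8], [5, 5]]` → a = [[2, 3], [3, 8], [5, 5]]
`b = a[:]` → b = [[2, 3], [3, 8], [5, 5]]
`c = a[1:]` → c = [[3, 8], [5, 5]]
`a[0].append(522)` → a = [[2, 3, 522], [3, 8], [5, 5]]; b = [[2, 3, 522], [3, 8], [5, 5]]
`a.append([1, 4])` → a = [[2, 3, 522], [3, 8], [5, 5], [1, 4]]
`print(b[0])` → prints [2, 3, 522]
`print(len(b))` → prints 3
`print(c[0])` → prints [3, 8]

Answer:
[2, 3, 522]
3
[3, 8]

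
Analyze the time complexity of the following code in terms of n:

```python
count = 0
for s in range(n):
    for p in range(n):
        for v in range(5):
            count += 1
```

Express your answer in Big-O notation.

Each loop level contributes: n × n × 1. Multiplying the contributions gives O(n^2).

Answer: O(n^2)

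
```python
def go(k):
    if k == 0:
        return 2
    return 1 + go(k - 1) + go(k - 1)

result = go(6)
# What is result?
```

go(k) = 1 + 2·go(k-1), go(0)=2. Closed form: (2+1)·2^6 - 1 = 191.

Answer: 191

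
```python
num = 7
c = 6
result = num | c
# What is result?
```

Trace:
`num = 7` → num = 7
`c = 6` → c = 6
`result = num | c` → result = 7
So result = 7

Answer: 7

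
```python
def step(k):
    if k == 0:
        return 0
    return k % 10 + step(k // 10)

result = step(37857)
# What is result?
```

Sum of digits of 37857: 7 + 5 + 8 + 7 + 3 = 30

Answer: 30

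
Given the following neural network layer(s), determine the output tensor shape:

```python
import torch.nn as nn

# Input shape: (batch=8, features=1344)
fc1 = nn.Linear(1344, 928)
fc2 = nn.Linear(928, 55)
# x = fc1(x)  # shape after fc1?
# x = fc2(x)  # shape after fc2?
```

Input: (8, 1344) -> after fc1: (8, 928) -> Output: (8, 55)

Answer: (8, 55)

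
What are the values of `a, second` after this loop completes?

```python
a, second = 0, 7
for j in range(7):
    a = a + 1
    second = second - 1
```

a goes 0→7, second goes 7→0
`a, second` takes the values: (0, 7) → (1, 7) → (1, 6) → (2, 6) → (2, 5) → (3, 5) → (3, 4) → (4, 4) → (4, 3) → (5, 3) → (5, 2) → (6, 2) → (6, 1) → (7, 1) → (7, 0)

Answer: 7, 0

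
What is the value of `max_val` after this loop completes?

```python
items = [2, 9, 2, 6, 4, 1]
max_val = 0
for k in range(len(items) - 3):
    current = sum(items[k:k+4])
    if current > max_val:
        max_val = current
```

Max sum of 4-element window in [2, 9, 2, 6, 4, 1]
`max_val` takes the values: 0 → 19 → 21

Answer: 21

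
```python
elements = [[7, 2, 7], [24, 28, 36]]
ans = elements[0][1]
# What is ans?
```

Trace:
`elements = [[7, 2, 7], [24, 28, 36]]` → elements = [[7, 2, 7], [24, 28, 36]]
`ans = elements[0][1]` → ans = 2
So ans = 2

Answer: 2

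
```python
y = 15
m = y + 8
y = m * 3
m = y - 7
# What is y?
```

Trace:
`y = 15` → y = 15
`m = y + 8` → m = 23
`y = m * 3` → y = 69
`m = y - 7` → m = 62
So y = 69

Answer: 69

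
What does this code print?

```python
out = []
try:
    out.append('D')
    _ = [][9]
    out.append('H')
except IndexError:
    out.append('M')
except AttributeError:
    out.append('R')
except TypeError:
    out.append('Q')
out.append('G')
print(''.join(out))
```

Execution trace: 'D' (try body) → 'M' (except IndexError) → 'G' (after the try/except). Output: DMG

Answer: DMG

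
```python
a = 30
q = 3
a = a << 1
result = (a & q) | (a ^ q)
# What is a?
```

Trace:
`a = 30` → a = 30
`q = 3` → q = 3
`a = a << 1` → a = 60
`result = (a & q) | (a ^ q)` → result = 63
So a = 60

Answer: 60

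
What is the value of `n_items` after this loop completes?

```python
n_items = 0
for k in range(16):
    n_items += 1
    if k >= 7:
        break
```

Loop breaks when k reaches 7, n_items is 8
`n_items` takes the values: 0 → 1 → 2 → 3 → 4 → 5 → 6 → 7 → 8

Answer: 8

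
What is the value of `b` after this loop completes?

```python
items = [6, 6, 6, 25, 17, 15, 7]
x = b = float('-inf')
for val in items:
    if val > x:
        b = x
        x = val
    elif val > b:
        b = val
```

Second largest (with repeats) in [6, 6, 6, 25, 17, 15, 7]
`b` takes the values: -inf → 6 → 17

Answer: 17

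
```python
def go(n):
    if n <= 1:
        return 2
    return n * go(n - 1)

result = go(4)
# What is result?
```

go(4) = 4 * 3 * 2 * 2 = 48

Answer: 48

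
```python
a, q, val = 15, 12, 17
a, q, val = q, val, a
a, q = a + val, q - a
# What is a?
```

Trace:
`a, q, val = 15, 12, 17` → a = 15; q = 12; val = 17
`a, q, val = q, val, a` → a = 12; q = 17; val = 15
`a, q = a + val, q - a` → a = 27; q = 5
So a = 27

Answer: 27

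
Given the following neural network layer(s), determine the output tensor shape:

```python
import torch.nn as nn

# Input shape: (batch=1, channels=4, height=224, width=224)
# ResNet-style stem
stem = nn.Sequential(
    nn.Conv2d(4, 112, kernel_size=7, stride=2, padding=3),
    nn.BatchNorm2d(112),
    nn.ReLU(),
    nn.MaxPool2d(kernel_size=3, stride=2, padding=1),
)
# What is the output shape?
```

Input: (1, 4, 224, 224) -> after Conv2d 7x7 stride=2: (1, 112, 112, 112) -> Output: (1, 112, 56, 56)

Answer: (1, 112, 56, 56)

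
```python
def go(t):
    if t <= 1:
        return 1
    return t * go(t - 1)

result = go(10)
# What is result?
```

go(10) = 10 * 9 * 8 * 7 * 6 * 5 * 4 * 3 * 2 * 1 = 3628800

Answer: 3628800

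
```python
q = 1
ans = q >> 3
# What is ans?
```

Trace:
`q = 1` → q = 1
`ans = q >> 3` → ans = 0
So ans = 0

Answer: 0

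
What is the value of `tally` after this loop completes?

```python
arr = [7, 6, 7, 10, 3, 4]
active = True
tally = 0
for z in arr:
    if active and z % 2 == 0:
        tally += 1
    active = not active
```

Count even values at even positions
`tally` takes the values: 0

Answer: 0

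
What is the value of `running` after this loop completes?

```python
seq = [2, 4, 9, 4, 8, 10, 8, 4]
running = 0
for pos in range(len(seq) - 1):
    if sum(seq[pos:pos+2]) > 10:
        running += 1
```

Count windows with sum > 10
`running` takes the values: 0 → 1 → 2 → 3 → 4 → 5 → 6

Answer: 6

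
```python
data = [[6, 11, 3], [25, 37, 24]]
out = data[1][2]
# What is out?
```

Trace:
`data = [[6, 11, 3], [25, 37, 24]]` → data = [[6, 11, 3], [25, 37, 24]]
`out = data[1][2]` → out = 24
So out = 24

Answer: 24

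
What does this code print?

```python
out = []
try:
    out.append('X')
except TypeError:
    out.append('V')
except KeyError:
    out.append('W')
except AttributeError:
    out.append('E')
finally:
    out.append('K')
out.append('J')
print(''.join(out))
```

Execution trace: 'X' (try body, no exception) → 'K' (finally) → 'J' (after the try/except). Output: XKJ

Answer: XKJ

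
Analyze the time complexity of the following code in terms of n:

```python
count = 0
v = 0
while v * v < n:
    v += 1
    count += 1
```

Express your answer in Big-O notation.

Each loop level contributes: √n. Multiplying the contributions gives O(√n).

Answer: O(√n)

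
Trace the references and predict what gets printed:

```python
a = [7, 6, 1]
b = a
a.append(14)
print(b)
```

Key concept: basic list aliasing.
Step by step:
`a = [7, 6, 1]` → a = [7, 6, 1]
`b = a` → b = [7, 6, 1] (same object as a)
`a.append(14)` → a = [7, 6, 1, 14] (same object as b); b = [7, 6, 1, 14] (same object as a)
`print(b)` → prints [7, 6, 1, 14]

Answer: [7, 6, 1, 14]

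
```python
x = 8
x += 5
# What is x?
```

Trace:
`x = 8` → x = 8
`x += 5` → x = 13
So x = 13

Answer: 13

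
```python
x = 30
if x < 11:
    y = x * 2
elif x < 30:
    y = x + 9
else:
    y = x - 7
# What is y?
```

Trace:
`x = 30` → x = 30
`if x < 11: ...` → x < 11 is False, x < 30 is False, take else branch → y = 23
So y = 23

Answer: 23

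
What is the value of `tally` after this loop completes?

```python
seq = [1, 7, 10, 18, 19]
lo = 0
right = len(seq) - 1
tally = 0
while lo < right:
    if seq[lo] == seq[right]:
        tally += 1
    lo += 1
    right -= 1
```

Count matching pairs from ends
`tally` takes the values: 0

Answer: 0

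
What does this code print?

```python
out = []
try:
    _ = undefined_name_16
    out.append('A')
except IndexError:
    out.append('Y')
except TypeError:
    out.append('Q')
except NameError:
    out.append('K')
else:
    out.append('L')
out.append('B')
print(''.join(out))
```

Execution trace: 'K' (except NameError) → 'B' (after the try/except). Output: KB

Answer: KB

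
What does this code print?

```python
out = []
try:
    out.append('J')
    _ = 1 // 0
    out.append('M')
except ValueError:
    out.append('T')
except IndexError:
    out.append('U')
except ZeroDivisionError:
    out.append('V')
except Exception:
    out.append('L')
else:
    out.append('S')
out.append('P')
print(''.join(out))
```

Execution trace: 'J' (try body) → 'V' (except ZeroDivisionError) → 'P' (after the try/except). Output: JVP

Answer: JVP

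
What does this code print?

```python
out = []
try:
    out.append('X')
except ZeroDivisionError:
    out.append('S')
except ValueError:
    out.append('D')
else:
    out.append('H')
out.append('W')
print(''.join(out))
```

Execution trace: 'X' (try body, no exception) → 'H' (else) → 'W' (after the try/except). Output: XHW

Answer: XHW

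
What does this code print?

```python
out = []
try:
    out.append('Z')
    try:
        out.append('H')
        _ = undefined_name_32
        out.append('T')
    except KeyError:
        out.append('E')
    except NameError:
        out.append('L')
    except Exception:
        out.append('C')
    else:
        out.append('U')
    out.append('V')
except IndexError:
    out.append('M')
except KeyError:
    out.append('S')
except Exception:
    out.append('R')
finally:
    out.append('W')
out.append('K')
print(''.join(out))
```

Execution trace: 'Z' (try body) → 'H' (inner try body) → 'L' (inner except NameError) → 'V' (try body, no exception) → 'W' (finally) → 'K' (after the try/except). Output: ZHLVWK

Answer: ZHLVWK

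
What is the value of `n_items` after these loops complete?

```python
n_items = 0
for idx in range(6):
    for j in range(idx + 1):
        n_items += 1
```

Triangle: 1 + 2 + ... + 6
`n_items` takes the values: 0 → 1 → 2 → 3 → 4 → 5 → 6 → 7 → 8 → 9 → 10 → 11 → 12 → 13 → 14 → 15 → 16 → 17 → 18 → 19 → 20 → 21

Answer: 21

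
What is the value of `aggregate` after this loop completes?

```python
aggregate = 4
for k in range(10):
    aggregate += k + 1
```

Start at 4, add 1 to 10 = 59
`aggregate` takes the values: 4 → 5 → 7 → 10 → 14 → 19 → 25 → 32 → 40 → 49 → 59

Answer: 59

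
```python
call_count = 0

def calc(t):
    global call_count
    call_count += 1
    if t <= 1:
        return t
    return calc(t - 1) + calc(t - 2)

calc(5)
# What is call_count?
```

Calls(t) = 1 + Calls(t-1) + Calls(t-2); Calls(0)=Calls(1)=1. For t=5 this gives 15.

Answer: 15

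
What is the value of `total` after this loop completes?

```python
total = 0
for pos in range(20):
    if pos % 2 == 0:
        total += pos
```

Sum of even numbers 0 to 19
`total` takes the values: 0 → 2 → 6 → 12 → 20 → 30 → 42 → 56 → 72 → 90

Answer: 90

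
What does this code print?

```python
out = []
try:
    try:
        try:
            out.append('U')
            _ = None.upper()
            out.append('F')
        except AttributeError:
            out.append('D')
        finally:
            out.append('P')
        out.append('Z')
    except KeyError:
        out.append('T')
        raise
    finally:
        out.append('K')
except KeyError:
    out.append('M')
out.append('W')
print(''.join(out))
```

Execution trace: 'U' (inner try body) → 'D' (inner except AttributeError) → 'P' (inner finally) → 'Z' (try body, no exception) → 'K' (finally) → 'W' (after the try/except). Output: UDPZKW

Answer: UDPZKW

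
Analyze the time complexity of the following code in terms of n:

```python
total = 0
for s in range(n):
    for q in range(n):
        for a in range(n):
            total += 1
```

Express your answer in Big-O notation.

Each loop level contributes: n × n × n. Multiplying the contributions gives O(n^3).

Answer: O(n^3)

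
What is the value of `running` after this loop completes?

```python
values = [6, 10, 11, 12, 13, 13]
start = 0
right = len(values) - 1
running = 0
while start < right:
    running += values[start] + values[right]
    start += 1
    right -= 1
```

Sum of pairs from ends
`running` takes the values: 0 → 19 → 42 → 65

Answer: 65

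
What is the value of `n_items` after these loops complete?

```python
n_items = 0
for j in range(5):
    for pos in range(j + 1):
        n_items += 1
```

Triangle: 1 + 2 + ... + 5
`n_items` takes the values: 0 → 1 → 2 → 3 → 4 → 5 → 6 → 7 → 8 → 9 → 10 → 11 → 12 → 13 → 14 → 15

Answer: 15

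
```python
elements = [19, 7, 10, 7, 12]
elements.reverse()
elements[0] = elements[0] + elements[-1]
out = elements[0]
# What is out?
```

Trace:
`elements = [19, 7, 10, 7, 12]` → elements = [19, 7, 10, 7, 12]
`elements.reverse()` → elements = [12, 7, 10, 7, 19]
`elements[0] = elements[0] + elements[-1]` → elements = [31, 7, 10, 7, 19]
`out = elements[0]` → out = 31
So out = 31

Answer: 31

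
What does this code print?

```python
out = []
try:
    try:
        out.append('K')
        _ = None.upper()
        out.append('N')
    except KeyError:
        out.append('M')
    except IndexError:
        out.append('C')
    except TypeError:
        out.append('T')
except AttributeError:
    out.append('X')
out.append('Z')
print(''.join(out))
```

Execution trace: 'K' (try body) → 'X' (outer except AttributeError) → 'Z' (after the try/except). Output: KXZ

Answer: KXZ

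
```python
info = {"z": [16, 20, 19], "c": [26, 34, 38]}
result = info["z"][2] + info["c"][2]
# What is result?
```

Trace:
`info = {"z": [16, 20, 19], "c": [26, 34, 38]}` → info = {'z': [16, 20, 19], 'c': [26, 34, 38]}
`result = info["z"][2] + info["c"][2]` → result = 57
So result = 57

Answer: 57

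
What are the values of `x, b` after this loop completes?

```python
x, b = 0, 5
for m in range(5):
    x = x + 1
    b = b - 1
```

x goes 0→5, b goes 5→0
`x, b` takes the values: (0, 5) → (1, 5) → (1, 4) → (2, 4) → (2, 3) → (3, 3) → (3, 2) → (4, 2) → (4, 1) → (5, 1) → (5, 0)

Answer: 5, 0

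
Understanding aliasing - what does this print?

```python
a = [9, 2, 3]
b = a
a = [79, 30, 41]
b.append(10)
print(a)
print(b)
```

Key concept: rebinding vs mutation: a is rebound to a new list, b still points at the original.
Step by step:
`a = [9, 2, 3]` → a = [9, 2, 3]
`b = a` → b = [9, 2, 3] (same object as a)
`a = [79, 30, 41]` → a = [79, 30, 41]
`b.append(10)` → b = [9, 2, 3, 10]
`print(a)` → prints [79, 30, 41]
`print(b)` → prints [9, 2, 3, 10]

Answer:
[79, 30, 41]
[9, 2, 3, 10]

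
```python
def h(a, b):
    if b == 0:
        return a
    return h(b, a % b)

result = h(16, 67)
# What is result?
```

h(16, 67) -> h(67, 16) -> h(16, 3) -> h(3, 1) -> h(1, 0) -> 1

Answer: 1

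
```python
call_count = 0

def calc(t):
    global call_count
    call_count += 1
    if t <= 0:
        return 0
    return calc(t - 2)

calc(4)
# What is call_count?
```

Linear recursion stepping by 2: 3 calls from t=4 down to ≤0.

Answer: 3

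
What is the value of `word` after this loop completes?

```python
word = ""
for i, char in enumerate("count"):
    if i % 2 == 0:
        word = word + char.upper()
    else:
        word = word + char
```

Uppercase even positions in 'count'
`word` takes the values: "" → "C" → "Co" → "CoU" → "CoUn" → "CoUnT"

Answer: "CoUnT"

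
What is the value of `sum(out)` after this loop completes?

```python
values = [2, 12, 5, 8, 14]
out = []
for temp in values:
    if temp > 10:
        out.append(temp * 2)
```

Sum of doubled values > 10
`out` takes the values: [] → [24] → [24, 28]
So `sum(out)` = 52

Answer: 52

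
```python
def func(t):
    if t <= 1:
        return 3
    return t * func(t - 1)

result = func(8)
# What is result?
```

func(8) = 8 * 7 * 6 * 5 * 4 * 3 * 2 * 3 = 120960

Answer: 120960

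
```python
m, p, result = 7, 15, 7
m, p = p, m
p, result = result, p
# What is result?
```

Trace:
`m, p, result = 7, 15, 7` → m = 7; p = 15; result = 7
`m, p = p, m` → m = 15; p = 7
`p, result = result, p` → p = 7; result = 7
So result = 7

Answer: 7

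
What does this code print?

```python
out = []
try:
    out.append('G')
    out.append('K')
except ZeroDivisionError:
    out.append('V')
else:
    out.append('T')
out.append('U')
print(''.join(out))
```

Execution trace: 'G' (try body) → 'K' (try body, no exception) → 'T' (else) → 'U' (after the try/except). Output: GKTU

Answer: GKTU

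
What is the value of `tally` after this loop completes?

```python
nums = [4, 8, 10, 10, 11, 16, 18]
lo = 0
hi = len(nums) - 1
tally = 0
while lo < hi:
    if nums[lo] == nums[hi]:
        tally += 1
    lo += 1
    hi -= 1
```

Count matching pairs from ends
`tally` takes the values: 0

Answer: 0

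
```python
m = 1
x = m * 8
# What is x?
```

Trace:
`m = 1` → m = 1
`x = m * 8` → x = 8
So x = 8

Answer: 8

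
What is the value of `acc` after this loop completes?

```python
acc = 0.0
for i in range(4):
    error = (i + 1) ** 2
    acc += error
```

Sum of squared losses 1² + 2² + ... + 4²
`acc` takes the values: 0.0 → 1.0 → 5.0 → 14.0 → 30.0

Answer: 30.0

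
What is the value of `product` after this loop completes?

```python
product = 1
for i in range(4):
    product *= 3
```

3^4 = 81
`product` takes the values: 1 → 3 → 9 → 27 → 81

Answer: 81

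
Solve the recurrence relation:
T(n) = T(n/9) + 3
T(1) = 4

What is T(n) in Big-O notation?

Each step divides n by 9 and adds 3. After log_9(n) steps we reach T(1)=4. So T(n) = 3·log_9(n) + 4 = O(log n).

Answer: O(log n)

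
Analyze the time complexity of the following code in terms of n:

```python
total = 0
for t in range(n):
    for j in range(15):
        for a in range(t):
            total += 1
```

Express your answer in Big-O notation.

Each loop level contributes: n × 1 × n. Multiplying the contributions gives O(n^2).

Answer: O(n^2)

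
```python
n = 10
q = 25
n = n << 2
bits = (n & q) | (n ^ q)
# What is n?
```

Trace:
`n = 10` → n = 10
`q = 25` → q = 25
`n = n << 2` → n = 40
`bits = (n & q) | (n ^ q)` → bits = 57
So n = 40

Answer: 40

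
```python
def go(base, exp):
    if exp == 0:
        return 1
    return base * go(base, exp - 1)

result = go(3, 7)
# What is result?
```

go(3, 7) = 3 * 3 * 3 * 3 * 3 * 3 * 3 = 2187

Answer: 2187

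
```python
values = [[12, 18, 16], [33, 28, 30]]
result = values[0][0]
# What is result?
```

Trace:
`values = [[12, 18, 16], [33, 28, 30]]` → values = [[12, 18, 16], [33, 28, 30]]
`result = values[0][0]` → result = 12
So result = 12

Answer: 12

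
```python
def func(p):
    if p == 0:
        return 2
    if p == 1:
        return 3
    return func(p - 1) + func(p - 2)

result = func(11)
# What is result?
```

Build up from base cases: func(0)=2, func(1)=3, func(2)=5, func(3)=8, func(4)=13, func(5)=21, func(6)=34, ..., func(11)=377

Answer: 377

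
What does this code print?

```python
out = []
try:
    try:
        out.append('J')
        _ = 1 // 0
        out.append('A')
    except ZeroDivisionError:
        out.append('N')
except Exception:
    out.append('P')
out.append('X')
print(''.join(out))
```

Execution trace: 'J' (inner try body) → 'N' (inner except ZeroDivisionError) → 'X' (after the try/except). Output: JNX

Answer: JNX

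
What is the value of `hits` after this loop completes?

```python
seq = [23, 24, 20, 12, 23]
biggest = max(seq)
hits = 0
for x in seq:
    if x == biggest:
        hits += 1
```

Count of max value 24 in [23, 24, 20, 12, 23]
`hits` takes the values: 0 → 1

Answer: 1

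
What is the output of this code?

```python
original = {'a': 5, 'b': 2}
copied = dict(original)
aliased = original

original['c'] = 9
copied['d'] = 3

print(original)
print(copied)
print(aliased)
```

Key concept: dict() creates copy, assignment creates alias.
Step by step:
`original = {'a': 5, 'b': 2}` → original = {'a': 5, 'b': 2}
`copied = dict(original)` → copied = {'a': 5, 'b': 2}
`aliased = original` → aliased = {'a': 5, 'b': 2} (same object as original)
`original['c'] = 9` → original = {'a': 5, 'b': 2, 'c': 9} (same object as aliased); aliased = {'a': 5, 'b': 2, 'c': 9} (same object as original)
`copied['d'] = 3` → copied = {'a': 5, 'b': 2, 'd': 3}
`print(original)` → prints {'a': 5, 'b': 2, 'c': 9}
`print(copied)` → prints {'a': 5, 'b': 2, 'd': 3}
`print(aliased)` → prints {'a': 5, 'b': 2, 'c': 9}

Answer:
{'a': 5, 'b': 2, 'c': 9}
{'a': 5, 'b': 2, 'd': 3}
{'a': 5, 'b': 2, 'c': 9}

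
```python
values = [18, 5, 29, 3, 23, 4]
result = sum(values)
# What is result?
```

Trace:
`values = [18, 5, 29, 3, 23, 4]` → values = [18, 5, 29, 3, 23, 4]
`result = sum(values)` → result = 82
So result = 82

Answer: 82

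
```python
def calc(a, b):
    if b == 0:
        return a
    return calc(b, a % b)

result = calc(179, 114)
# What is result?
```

calc(179, 114) -> calc(114, 65) -> calc(65, 49) -> calc(49, 16) -> calc(16, 1) -> calc(1, 0) -> 1

Answer: 1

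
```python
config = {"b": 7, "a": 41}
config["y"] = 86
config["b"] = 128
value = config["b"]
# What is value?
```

Trace:
`config = {"b": 7, "a": 41}` → config = {'b': 7, 'a': 41}
`config["y"] = 86` → config = {'b': 7, 'a': 41, 'y': 86}
`config["b"] = 128` → config = {'b': 128, 'a': 41, 'y': 86}
`value = config["b"]` → value = 128
So value = 128

Answer: 128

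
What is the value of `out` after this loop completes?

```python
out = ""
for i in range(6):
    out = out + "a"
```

Repeat 'a' 6 times
`out` takes the values: "" → "a" → "aa" → "aaa" → "aaaa" → "aaaaa" → "aaaaaa"

Answer: "aaaaaa"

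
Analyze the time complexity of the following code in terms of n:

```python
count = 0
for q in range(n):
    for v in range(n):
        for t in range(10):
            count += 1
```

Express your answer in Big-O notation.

Each loop level contributes: n × n × 1. Multiplying the contributions gives O(n^2).

Answer: O(n^2)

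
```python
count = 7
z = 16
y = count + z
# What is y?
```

Trace:
`count = 7` → count = 7
`z = 16` → z = 16
`y = count + z` → y = 23
So y = 23

Answer: 23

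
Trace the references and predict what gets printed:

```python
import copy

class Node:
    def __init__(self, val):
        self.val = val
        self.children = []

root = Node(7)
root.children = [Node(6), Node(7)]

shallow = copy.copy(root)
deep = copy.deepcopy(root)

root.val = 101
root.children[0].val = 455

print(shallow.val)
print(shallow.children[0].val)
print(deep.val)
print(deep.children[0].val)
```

Key concept: deep copy with custom objects.
Step by step:
`root = Node(7)` → root = Node(val=7, children=[])
`root.children = [Node(6), Node(7)]` → root = Node(val=7, children=[Node(val=6, children=[]), Node(val=7, children=[])])
`shallow = copy.copy(root)` → shallow = Node(val=7, children=[Node(val=6, children=[]), Node(val=7, children=[])])
`deep = copy.deepcopy(root)` → deep = Node(val=7, children=[Node(val=6, children=[]), Node(val=7, children=[])])
`root.val = 101` → root = Node(val=101, children=[Node(val=6, children=[]), Node(val=7, children=[])])
`root.children[0].val = 455` → root = Node(val=101, children=[Node(val=455, children=[]), Node(val=7, children=[])]); shallow = Node(val=7, children=[Node(val=455, children=[]), Node(val=7, children=[])])
`print(shallow.val)` → prints 7
`print(shallow.children[0].val)` → prints 455
`print(deep.val)` → prints 7
`print(deep.children[0].val)` → prints 6

Answer:
7
455
7
6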